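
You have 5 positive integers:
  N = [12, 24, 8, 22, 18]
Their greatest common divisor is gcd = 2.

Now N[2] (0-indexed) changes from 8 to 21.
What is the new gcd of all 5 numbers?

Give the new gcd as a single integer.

Answer: 1

Derivation:
Numbers: [12, 24, 8, 22, 18], gcd = 2
Change: index 2, 8 -> 21
gcd of the OTHER numbers (without index 2): gcd([12, 24, 22, 18]) = 2
New gcd = gcd(g_others, new_val) = gcd(2, 21) = 1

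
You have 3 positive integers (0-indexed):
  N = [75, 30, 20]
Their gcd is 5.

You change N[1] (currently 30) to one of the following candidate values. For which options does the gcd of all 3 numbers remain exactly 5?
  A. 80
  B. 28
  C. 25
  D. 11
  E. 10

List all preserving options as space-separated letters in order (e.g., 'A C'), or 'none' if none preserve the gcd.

Answer: A C E

Derivation:
Old gcd = 5; gcd of others (without N[1]) = 5
New gcd for candidate v: gcd(5, v). Preserves old gcd iff gcd(5, v) = 5.
  Option A: v=80, gcd(5,80)=5 -> preserves
  Option B: v=28, gcd(5,28)=1 -> changes
  Option C: v=25, gcd(5,25)=5 -> preserves
  Option D: v=11, gcd(5,11)=1 -> changes
  Option E: v=10, gcd(5,10)=5 -> preserves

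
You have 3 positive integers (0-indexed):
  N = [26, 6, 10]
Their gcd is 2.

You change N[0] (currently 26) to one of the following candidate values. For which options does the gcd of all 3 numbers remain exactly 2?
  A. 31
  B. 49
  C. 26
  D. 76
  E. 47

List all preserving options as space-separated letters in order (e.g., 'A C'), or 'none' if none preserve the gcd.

Old gcd = 2; gcd of others (without N[0]) = 2
New gcd for candidate v: gcd(2, v). Preserves old gcd iff gcd(2, v) = 2.
  Option A: v=31, gcd(2,31)=1 -> changes
  Option B: v=49, gcd(2,49)=1 -> changes
  Option C: v=26, gcd(2,26)=2 -> preserves
  Option D: v=76, gcd(2,76)=2 -> preserves
  Option E: v=47, gcd(2,47)=1 -> changes

Answer: C D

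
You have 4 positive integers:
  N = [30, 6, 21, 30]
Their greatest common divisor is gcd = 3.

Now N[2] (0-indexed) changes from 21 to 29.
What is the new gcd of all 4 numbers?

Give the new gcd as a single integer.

Numbers: [30, 6, 21, 30], gcd = 3
Change: index 2, 21 -> 29
gcd of the OTHER numbers (without index 2): gcd([30, 6, 30]) = 6
New gcd = gcd(g_others, new_val) = gcd(6, 29) = 1

Answer: 1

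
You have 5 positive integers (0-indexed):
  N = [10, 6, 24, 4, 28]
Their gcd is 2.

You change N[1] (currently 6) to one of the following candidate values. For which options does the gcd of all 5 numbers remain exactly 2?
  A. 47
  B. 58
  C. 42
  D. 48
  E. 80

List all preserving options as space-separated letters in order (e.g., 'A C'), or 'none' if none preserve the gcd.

Answer: B C D E

Derivation:
Old gcd = 2; gcd of others (without N[1]) = 2
New gcd for candidate v: gcd(2, v). Preserves old gcd iff gcd(2, v) = 2.
  Option A: v=47, gcd(2,47)=1 -> changes
  Option B: v=58, gcd(2,58)=2 -> preserves
  Option C: v=42, gcd(2,42)=2 -> preserves
  Option D: v=48, gcd(2,48)=2 -> preserves
  Option E: v=80, gcd(2,80)=2 -> preserves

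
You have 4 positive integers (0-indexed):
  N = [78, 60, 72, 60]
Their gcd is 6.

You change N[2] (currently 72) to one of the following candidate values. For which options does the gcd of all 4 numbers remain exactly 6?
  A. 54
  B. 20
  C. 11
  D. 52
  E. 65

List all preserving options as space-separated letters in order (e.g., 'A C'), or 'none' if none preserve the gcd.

Answer: A

Derivation:
Old gcd = 6; gcd of others (without N[2]) = 6
New gcd for candidate v: gcd(6, v). Preserves old gcd iff gcd(6, v) = 6.
  Option A: v=54, gcd(6,54)=6 -> preserves
  Option B: v=20, gcd(6,20)=2 -> changes
  Option C: v=11, gcd(6,11)=1 -> changes
  Option D: v=52, gcd(6,52)=2 -> changes
  Option E: v=65, gcd(6,65)=1 -> changes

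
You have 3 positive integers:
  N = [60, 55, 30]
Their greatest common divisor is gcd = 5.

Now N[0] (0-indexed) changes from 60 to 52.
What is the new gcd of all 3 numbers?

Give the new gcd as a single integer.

Answer: 1

Derivation:
Numbers: [60, 55, 30], gcd = 5
Change: index 0, 60 -> 52
gcd of the OTHER numbers (without index 0): gcd([55, 30]) = 5
New gcd = gcd(g_others, new_val) = gcd(5, 52) = 1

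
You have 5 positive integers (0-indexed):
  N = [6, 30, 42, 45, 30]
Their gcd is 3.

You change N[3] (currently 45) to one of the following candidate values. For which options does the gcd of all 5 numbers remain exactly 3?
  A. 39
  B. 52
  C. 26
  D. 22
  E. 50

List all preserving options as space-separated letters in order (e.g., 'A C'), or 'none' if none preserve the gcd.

Answer: A

Derivation:
Old gcd = 3; gcd of others (without N[3]) = 6
New gcd for candidate v: gcd(6, v). Preserves old gcd iff gcd(6, v) = 3.
  Option A: v=39, gcd(6,39)=3 -> preserves
  Option B: v=52, gcd(6,52)=2 -> changes
  Option C: v=26, gcd(6,26)=2 -> changes
  Option D: v=22, gcd(6,22)=2 -> changes
  Option E: v=50, gcd(6,50)=2 -> changes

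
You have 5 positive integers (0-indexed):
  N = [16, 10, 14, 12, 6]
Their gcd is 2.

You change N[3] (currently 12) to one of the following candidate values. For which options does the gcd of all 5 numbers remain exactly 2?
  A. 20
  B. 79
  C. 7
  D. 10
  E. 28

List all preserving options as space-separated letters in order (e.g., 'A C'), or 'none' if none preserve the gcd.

Old gcd = 2; gcd of others (without N[3]) = 2
New gcd for candidate v: gcd(2, v). Preserves old gcd iff gcd(2, v) = 2.
  Option A: v=20, gcd(2,20)=2 -> preserves
  Option B: v=79, gcd(2,79)=1 -> changes
  Option C: v=7, gcd(2,7)=1 -> changes
  Option D: v=10, gcd(2,10)=2 -> preserves
  Option E: v=28, gcd(2,28)=2 -> preserves

Answer: A D E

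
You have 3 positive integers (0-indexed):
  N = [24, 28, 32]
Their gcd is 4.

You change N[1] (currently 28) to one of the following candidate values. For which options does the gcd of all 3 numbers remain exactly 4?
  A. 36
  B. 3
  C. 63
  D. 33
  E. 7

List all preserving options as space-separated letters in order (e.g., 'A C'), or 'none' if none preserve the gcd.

Old gcd = 4; gcd of others (without N[1]) = 8
New gcd for candidate v: gcd(8, v). Preserves old gcd iff gcd(8, v) = 4.
  Option A: v=36, gcd(8,36)=4 -> preserves
  Option B: v=3, gcd(8,3)=1 -> changes
  Option C: v=63, gcd(8,63)=1 -> changes
  Option D: v=33, gcd(8,33)=1 -> changes
  Option E: v=7, gcd(8,7)=1 -> changes

Answer: A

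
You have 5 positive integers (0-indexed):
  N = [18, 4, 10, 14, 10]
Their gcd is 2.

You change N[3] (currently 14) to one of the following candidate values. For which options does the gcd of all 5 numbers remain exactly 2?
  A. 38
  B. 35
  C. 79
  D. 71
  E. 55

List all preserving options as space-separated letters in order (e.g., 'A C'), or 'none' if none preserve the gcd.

Answer: A

Derivation:
Old gcd = 2; gcd of others (without N[3]) = 2
New gcd for candidate v: gcd(2, v). Preserves old gcd iff gcd(2, v) = 2.
  Option A: v=38, gcd(2,38)=2 -> preserves
  Option B: v=35, gcd(2,35)=1 -> changes
  Option C: v=79, gcd(2,79)=1 -> changes
  Option D: v=71, gcd(2,71)=1 -> changes
  Option E: v=55, gcd(2,55)=1 -> changes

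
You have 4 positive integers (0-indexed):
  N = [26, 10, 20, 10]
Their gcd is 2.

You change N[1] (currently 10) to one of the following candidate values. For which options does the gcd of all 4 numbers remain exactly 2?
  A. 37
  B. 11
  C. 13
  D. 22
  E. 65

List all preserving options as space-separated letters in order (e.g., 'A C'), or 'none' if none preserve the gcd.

Old gcd = 2; gcd of others (without N[1]) = 2
New gcd for candidate v: gcd(2, v). Preserves old gcd iff gcd(2, v) = 2.
  Option A: v=37, gcd(2,37)=1 -> changes
  Option B: v=11, gcd(2,11)=1 -> changes
  Option C: v=13, gcd(2,13)=1 -> changes
  Option D: v=22, gcd(2,22)=2 -> preserves
  Option E: v=65, gcd(2,65)=1 -> changes

Answer: D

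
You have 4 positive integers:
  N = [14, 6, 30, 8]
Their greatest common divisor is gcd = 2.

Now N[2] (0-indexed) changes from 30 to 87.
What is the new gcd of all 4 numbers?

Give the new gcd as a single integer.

Numbers: [14, 6, 30, 8], gcd = 2
Change: index 2, 30 -> 87
gcd of the OTHER numbers (without index 2): gcd([14, 6, 8]) = 2
New gcd = gcd(g_others, new_val) = gcd(2, 87) = 1

Answer: 1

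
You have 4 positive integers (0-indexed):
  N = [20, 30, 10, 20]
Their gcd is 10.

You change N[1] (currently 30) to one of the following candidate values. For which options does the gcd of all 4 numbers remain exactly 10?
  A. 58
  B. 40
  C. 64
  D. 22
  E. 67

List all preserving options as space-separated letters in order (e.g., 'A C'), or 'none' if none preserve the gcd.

Answer: B

Derivation:
Old gcd = 10; gcd of others (without N[1]) = 10
New gcd for candidate v: gcd(10, v). Preserves old gcd iff gcd(10, v) = 10.
  Option A: v=58, gcd(10,58)=2 -> changes
  Option B: v=40, gcd(10,40)=10 -> preserves
  Option C: v=64, gcd(10,64)=2 -> changes
  Option D: v=22, gcd(10,22)=2 -> changes
  Option E: v=67, gcd(10,67)=1 -> changes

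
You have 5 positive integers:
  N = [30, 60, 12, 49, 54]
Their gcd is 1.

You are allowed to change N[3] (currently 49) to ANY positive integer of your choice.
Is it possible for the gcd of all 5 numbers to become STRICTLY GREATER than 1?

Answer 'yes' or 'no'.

Answer: yes

Derivation:
Current gcd = 1
gcd of all OTHER numbers (without N[3]=49): gcd([30, 60, 12, 54]) = 6
The new gcd after any change is gcd(6, new_value).
This can be at most 6.
Since 6 > old gcd 1, the gcd CAN increase (e.g., set N[3] = 6).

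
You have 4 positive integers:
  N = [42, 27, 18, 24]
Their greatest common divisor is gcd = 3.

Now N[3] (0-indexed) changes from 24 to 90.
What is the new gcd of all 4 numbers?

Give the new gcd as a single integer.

Answer: 3

Derivation:
Numbers: [42, 27, 18, 24], gcd = 3
Change: index 3, 24 -> 90
gcd of the OTHER numbers (without index 3): gcd([42, 27, 18]) = 3
New gcd = gcd(g_others, new_val) = gcd(3, 90) = 3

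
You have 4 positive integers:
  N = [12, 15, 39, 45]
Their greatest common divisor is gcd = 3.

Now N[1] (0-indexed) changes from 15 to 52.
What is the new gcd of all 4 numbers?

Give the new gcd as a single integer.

Numbers: [12, 15, 39, 45], gcd = 3
Change: index 1, 15 -> 52
gcd of the OTHER numbers (without index 1): gcd([12, 39, 45]) = 3
New gcd = gcd(g_others, new_val) = gcd(3, 52) = 1

Answer: 1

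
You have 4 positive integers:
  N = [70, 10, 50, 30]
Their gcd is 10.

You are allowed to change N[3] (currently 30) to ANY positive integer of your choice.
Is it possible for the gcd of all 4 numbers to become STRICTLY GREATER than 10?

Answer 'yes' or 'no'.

Current gcd = 10
gcd of all OTHER numbers (without N[3]=30): gcd([70, 10, 50]) = 10
The new gcd after any change is gcd(10, new_value).
This can be at most 10.
Since 10 = old gcd 10, the gcd can only stay the same or decrease.

Answer: no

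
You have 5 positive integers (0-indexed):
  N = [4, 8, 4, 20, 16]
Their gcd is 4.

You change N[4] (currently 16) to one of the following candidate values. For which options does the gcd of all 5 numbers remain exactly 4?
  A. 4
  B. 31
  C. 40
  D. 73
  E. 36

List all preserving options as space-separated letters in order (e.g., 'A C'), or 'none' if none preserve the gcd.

Old gcd = 4; gcd of others (without N[4]) = 4
New gcd for candidate v: gcd(4, v). Preserves old gcd iff gcd(4, v) = 4.
  Option A: v=4, gcd(4,4)=4 -> preserves
  Option B: v=31, gcd(4,31)=1 -> changes
  Option C: v=40, gcd(4,40)=4 -> preserves
  Option D: v=73, gcd(4,73)=1 -> changes
  Option E: v=36, gcd(4,36)=4 -> preserves

Answer: A C E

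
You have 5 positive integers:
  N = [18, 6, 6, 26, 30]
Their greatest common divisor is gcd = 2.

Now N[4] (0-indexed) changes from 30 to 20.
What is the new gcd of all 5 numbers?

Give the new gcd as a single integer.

Numbers: [18, 6, 6, 26, 30], gcd = 2
Change: index 4, 30 -> 20
gcd of the OTHER numbers (without index 4): gcd([18, 6, 6, 26]) = 2
New gcd = gcd(g_others, new_val) = gcd(2, 20) = 2

Answer: 2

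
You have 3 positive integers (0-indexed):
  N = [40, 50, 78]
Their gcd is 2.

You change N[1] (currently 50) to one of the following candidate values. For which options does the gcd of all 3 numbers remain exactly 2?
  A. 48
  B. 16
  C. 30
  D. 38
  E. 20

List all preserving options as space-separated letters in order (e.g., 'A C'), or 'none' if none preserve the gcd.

Old gcd = 2; gcd of others (without N[1]) = 2
New gcd for candidate v: gcd(2, v). Preserves old gcd iff gcd(2, v) = 2.
  Option A: v=48, gcd(2,48)=2 -> preserves
  Option B: v=16, gcd(2,16)=2 -> preserves
  Option C: v=30, gcd(2,30)=2 -> preserves
  Option D: v=38, gcd(2,38)=2 -> preserves
  Option E: v=20, gcd(2,20)=2 -> preserves

Answer: A B C D E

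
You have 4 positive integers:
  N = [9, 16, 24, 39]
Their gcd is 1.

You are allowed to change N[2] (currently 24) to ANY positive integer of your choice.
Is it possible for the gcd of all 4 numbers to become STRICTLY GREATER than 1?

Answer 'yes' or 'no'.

Current gcd = 1
gcd of all OTHER numbers (without N[2]=24): gcd([9, 16, 39]) = 1
The new gcd after any change is gcd(1, new_value).
This can be at most 1.
Since 1 = old gcd 1, the gcd can only stay the same or decrease.

Answer: no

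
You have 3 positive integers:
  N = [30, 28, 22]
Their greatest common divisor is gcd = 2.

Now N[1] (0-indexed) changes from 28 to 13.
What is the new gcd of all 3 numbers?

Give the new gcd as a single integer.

Numbers: [30, 28, 22], gcd = 2
Change: index 1, 28 -> 13
gcd of the OTHER numbers (without index 1): gcd([30, 22]) = 2
New gcd = gcd(g_others, new_val) = gcd(2, 13) = 1

Answer: 1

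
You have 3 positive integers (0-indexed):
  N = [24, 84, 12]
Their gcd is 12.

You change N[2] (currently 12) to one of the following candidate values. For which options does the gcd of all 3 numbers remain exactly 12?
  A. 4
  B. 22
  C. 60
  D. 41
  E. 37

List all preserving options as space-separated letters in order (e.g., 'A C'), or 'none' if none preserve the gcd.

Answer: C

Derivation:
Old gcd = 12; gcd of others (without N[2]) = 12
New gcd for candidate v: gcd(12, v). Preserves old gcd iff gcd(12, v) = 12.
  Option A: v=4, gcd(12,4)=4 -> changes
  Option B: v=22, gcd(12,22)=2 -> changes
  Option C: v=60, gcd(12,60)=12 -> preserves
  Option D: v=41, gcd(12,41)=1 -> changes
  Option E: v=37, gcd(12,37)=1 -> changes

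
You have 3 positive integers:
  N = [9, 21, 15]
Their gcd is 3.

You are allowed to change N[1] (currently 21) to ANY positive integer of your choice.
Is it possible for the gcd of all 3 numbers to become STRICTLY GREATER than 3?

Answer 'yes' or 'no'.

Current gcd = 3
gcd of all OTHER numbers (without N[1]=21): gcd([9, 15]) = 3
The new gcd after any change is gcd(3, new_value).
This can be at most 3.
Since 3 = old gcd 3, the gcd can only stay the same or decrease.

Answer: no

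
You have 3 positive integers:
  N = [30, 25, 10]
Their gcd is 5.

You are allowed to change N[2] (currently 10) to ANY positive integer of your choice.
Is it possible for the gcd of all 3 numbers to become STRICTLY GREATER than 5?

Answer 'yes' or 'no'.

Answer: no

Derivation:
Current gcd = 5
gcd of all OTHER numbers (without N[2]=10): gcd([30, 25]) = 5
The new gcd after any change is gcd(5, new_value).
This can be at most 5.
Since 5 = old gcd 5, the gcd can only stay the same or decrease.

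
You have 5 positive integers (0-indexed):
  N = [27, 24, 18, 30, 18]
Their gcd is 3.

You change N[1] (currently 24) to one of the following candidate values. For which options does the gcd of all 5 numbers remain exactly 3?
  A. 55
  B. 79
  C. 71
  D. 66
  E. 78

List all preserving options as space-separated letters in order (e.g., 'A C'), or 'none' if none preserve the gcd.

Answer: D E

Derivation:
Old gcd = 3; gcd of others (without N[1]) = 3
New gcd for candidate v: gcd(3, v). Preserves old gcd iff gcd(3, v) = 3.
  Option A: v=55, gcd(3,55)=1 -> changes
  Option B: v=79, gcd(3,79)=1 -> changes
  Option C: v=71, gcd(3,71)=1 -> changes
  Option D: v=66, gcd(3,66)=3 -> preserves
  Option E: v=78, gcd(3,78)=3 -> preserves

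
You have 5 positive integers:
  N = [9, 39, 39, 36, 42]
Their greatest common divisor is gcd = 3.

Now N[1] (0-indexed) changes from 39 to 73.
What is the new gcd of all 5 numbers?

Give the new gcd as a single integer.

Answer: 1

Derivation:
Numbers: [9, 39, 39, 36, 42], gcd = 3
Change: index 1, 39 -> 73
gcd of the OTHER numbers (without index 1): gcd([9, 39, 36, 42]) = 3
New gcd = gcd(g_others, new_val) = gcd(3, 73) = 1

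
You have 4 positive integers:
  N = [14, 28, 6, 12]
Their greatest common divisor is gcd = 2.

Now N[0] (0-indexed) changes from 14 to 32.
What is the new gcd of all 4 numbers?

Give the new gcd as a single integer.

Numbers: [14, 28, 6, 12], gcd = 2
Change: index 0, 14 -> 32
gcd of the OTHER numbers (without index 0): gcd([28, 6, 12]) = 2
New gcd = gcd(g_others, new_val) = gcd(2, 32) = 2

Answer: 2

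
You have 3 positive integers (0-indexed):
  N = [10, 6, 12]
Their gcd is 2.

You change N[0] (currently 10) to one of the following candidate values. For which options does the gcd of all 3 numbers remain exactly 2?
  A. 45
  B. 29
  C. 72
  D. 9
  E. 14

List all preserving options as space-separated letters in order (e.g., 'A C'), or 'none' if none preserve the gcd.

Answer: E

Derivation:
Old gcd = 2; gcd of others (without N[0]) = 6
New gcd for candidate v: gcd(6, v). Preserves old gcd iff gcd(6, v) = 2.
  Option A: v=45, gcd(6,45)=3 -> changes
  Option B: v=29, gcd(6,29)=1 -> changes
  Option C: v=72, gcd(6,72)=6 -> changes
  Option D: v=9, gcd(6,9)=3 -> changes
  Option E: v=14, gcd(6,14)=2 -> preserves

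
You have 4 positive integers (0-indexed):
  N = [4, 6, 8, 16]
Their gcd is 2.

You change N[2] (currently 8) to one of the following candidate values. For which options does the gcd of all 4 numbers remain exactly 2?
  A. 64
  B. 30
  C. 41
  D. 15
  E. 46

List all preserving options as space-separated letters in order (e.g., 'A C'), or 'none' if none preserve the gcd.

Old gcd = 2; gcd of others (without N[2]) = 2
New gcd for candidate v: gcd(2, v). Preserves old gcd iff gcd(2, v) = 2.
  Option A: v=64, gcd(2,64)=2 -> preserves
  Option B: v=30, gcd(2,30)=2 -> preserves
  Option C: v=41, gcd(2,41)=1 -> changes
  Option D: v=15, gcd(2,15)=1 -> changes
  Option E: v=46, gcd(2,46)=2 -> preserves

Answer: A B E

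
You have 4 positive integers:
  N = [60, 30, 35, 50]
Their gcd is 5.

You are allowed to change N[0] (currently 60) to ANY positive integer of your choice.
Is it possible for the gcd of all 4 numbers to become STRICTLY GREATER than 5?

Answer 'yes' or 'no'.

Current gcd = 5
gcd of all OTHER numbers (without N[0]=60): gcd([30, 35, 50]) = 5
The new gcd after any change is gcd(5, new_value).
This can be at most 5.
Since 5 = old gcd 5, the gcd can only stay the same or decrease.

Answer: no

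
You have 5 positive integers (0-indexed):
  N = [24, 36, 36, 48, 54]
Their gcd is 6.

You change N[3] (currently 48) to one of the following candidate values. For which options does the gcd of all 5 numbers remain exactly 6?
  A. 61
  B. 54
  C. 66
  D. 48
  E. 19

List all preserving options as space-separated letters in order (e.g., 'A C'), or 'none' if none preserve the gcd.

Old gcd = 6; gcd of others (without N[3]) = 6
New gcd for candidate v: gcd(6, v). Preserves old gcd iff gcd(6, v) = 6.
  Option A: v=61, gcd(6,61)=1 -> changes
  Option B: v=54, gcd(6,54)=6 -> preserves
  Option C: v=66, gcd(6,66)=6 -> preserves
  Option D: v=48, gcd(6,48)=6 -> preserves
  Option E: v=19, gcd(6,19)=1 -> changes

Answer: B C D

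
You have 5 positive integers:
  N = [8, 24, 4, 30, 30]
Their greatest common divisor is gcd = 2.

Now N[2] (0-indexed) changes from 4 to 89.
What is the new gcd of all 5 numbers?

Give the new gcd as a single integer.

Numbers: [8, 24, 4, 30, 30], gcd = 2
Change: index 2, 4 -> 89
gcd of the OTHER numbers (without index 2): gcd([8, 24, 30, 30]) = 2
New gcd = gcd(g_others, new_val) = gcd(2, 89) = 1

Answer: 1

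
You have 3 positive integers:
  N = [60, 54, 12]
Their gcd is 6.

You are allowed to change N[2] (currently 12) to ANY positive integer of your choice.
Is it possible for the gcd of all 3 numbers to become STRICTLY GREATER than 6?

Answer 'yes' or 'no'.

Current gcd = 6
gcd of all OTHER numbers (without N[2]=12): gcd([60, 54]) = 6
The new gcd after any change is gcd(6, new_value).
This can be at most 6.
Since 6 = old gcd 6, the gcd can only stay the same or decrease.

Answer: no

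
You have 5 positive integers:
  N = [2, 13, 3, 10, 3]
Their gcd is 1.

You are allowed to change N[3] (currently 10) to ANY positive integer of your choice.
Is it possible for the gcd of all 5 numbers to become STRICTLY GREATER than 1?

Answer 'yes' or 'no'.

Answer: no

Derivation:
Current gcd = 1
gcd of all OTHER numbers (without N[3]=10): gcd([2, 13, 3, 3]) = 1
The new gcd after any change is gcd(1, new_value).
This can be at most 1.
Since 1 = old gcd 1, the gcd can only stay the same or decrease.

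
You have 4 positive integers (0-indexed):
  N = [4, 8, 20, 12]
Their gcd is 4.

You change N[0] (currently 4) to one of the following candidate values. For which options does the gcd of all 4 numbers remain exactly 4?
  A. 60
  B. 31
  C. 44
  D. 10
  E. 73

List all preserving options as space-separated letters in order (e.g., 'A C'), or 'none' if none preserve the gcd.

Old gcd = 4; gcd of others (without N[0]) = 4
New gcd for candidate v: gcd(4, v). Preserves old gcd iff gcd(4, v) = 4.
  Option A: v=60, gcd(4,60)=4 -> preserves
  Option B: v=31, gcd(4,31)=1 -> changes
  Option C: v=44, gcd(4,44)=4 -> preserves
  Option D: v=10, gcd(4,10)=2 -> changes
  Option E: v=73, gcd(4,73)=1 -> changes

Answer: A C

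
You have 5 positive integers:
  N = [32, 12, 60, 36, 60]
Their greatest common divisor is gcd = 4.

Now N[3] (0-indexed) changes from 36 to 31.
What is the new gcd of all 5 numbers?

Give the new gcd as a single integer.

Numbers: [32, 12, 60, 36, 60], gcd = 4
Change: index 3, 36 -> 31
gcd of the OTHER numbers (without index 3): gcd([32, 12, 60, 60]) = 4
New gcd = gcd(g_others, new_val) = gcd(4, 31) = 1

Answer: 1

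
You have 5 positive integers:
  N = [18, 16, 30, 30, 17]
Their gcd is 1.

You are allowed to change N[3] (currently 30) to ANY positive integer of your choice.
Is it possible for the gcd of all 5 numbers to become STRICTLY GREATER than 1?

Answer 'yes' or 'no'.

Answer: no

Derivation:
Current gcd = 1
gcd of all OTHER numbers (without N[3]=30): gcd([18, 16, 30, 17]) = 1
The new gcd after any change is gcd(1, new_value).
This can be at most 1.
Since 1 = old gcd 1, the gcd can only stay the same or decrease.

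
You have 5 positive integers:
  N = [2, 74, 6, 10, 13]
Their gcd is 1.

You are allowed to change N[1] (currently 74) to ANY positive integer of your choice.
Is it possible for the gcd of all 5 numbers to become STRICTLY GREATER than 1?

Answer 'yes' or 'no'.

Answer: no

Derivation:
Current gcd = 1
gcd of all OTHER numbers (without N[1]=74): gcd([2, 6, 10, 13]) = 1
The new gcd after any change is gcd(1, new_value).
This can be at most 1.
Since 1 = old gcd 1, the gcd can only stay the same or decrease.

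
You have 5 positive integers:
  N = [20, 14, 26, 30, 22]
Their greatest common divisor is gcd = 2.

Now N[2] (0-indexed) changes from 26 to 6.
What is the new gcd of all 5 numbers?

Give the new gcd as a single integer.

Answer: 2

Derivation:
Numbers: [20, 14, 26, 30, 22], gcd = 2
Change: index 2, 26 -> 6
gcd of the OTHER numbers (without index 2): gcd([20, 14, 30, 22]) = 2
New gcd = gcd(g_others, new_val) = gcd(2, 6) = 2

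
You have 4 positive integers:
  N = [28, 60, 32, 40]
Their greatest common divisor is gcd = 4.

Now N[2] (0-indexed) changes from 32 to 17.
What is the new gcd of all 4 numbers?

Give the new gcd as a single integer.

Answer: 1

Derivation:
Numbers: [28, 60, 32, 40], gcd = 4
Change: index 2, 32 -> 17
gcd of the OTHER numbers (without index 2): gcd([28, 60, 40]) = 4
New gcd = gcd(g_others, new_val) = gcd(4, 17) = 1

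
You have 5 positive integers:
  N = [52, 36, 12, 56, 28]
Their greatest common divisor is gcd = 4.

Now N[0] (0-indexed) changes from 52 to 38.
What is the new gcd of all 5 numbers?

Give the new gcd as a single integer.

Answer: 2

Derivation:
Numbers: [52, 36, 12, 56, 28], gcd = 4
Change: index 0, 52 -> 38
gcd of the OTHER numbers (without index 0): gcd([36, 12, 56, 28]) = 4
New gcd = gcd(g_others, new_val) = gcd(4, 38) = 2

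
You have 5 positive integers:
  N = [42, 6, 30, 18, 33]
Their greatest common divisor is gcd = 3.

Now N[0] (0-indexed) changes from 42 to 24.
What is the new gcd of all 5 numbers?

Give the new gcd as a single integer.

Answer: 3

Derivation:
Numbers: [42, 6, 30, 18, 33], gcd = 3
Change: index 0, 42 -> 24
gcd of the OTHER numbers (without index 0): gcd([6, 30, 18, 33]) = 3
New gcd = gcd(g_others, new_val) = gcd(3, 24) = 3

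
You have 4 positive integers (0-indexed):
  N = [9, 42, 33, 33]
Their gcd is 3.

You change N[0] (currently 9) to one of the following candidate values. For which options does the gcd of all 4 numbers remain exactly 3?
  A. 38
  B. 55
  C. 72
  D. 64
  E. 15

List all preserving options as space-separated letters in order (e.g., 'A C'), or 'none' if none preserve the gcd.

Answer: C E

Derivation:
Old gcd = 3; gcd of others (without N[0]) = 3
New gcd for candidate v: gcd(3, v). Preserves old gcd iff gcd(3, v) = 3.
  Option A: v=38, gcd(3,38)=1 -> changes
  Option B: v=55, gcd(3,55)=1 -> changes
  Option C: v=72, gcd(3,72)=3 -> preserves
  Option D: v=64, gcd(3,64)=1 -> changes
  Option E: v=15, gcd(3,15)=3 -> preserves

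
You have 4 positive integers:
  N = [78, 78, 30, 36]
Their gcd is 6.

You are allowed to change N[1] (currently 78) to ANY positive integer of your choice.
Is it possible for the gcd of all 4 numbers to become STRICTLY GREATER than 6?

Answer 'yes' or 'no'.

Answer: no

Derivation:
Current gcd = 6
gcd of all OTHER numbers (without N[1]=78): gcd([78, 30, 36]) = 6
The new gcd after any change is gcd(6, new_value).
This can be at most 6.
Since 6 = old gcd 6, the gcd can only stay the same or decrease.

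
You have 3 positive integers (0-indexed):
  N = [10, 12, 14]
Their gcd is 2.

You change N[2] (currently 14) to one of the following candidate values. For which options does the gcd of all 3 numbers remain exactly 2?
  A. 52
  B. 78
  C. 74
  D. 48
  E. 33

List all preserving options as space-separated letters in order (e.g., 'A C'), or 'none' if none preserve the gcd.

Old gcd = 2; gcd of others (without N[2]) = 2
New gcd for candidate v: gcd(2, v). Preserves old gcd iff gcd(2, v) = 2.
  Option A: v=52, gcd(2,52)=2 -> preserves
  Option B: v=78, gcd(2,78)=2 -> preserves
  Option C: v=74, gcd(2,74)=2 -> preserves
  Option D: v=48, gcd(2,48)=2 -> preserves
  Option E: v=33, gcd(2,33)=1 -> changes

Answer: A B C D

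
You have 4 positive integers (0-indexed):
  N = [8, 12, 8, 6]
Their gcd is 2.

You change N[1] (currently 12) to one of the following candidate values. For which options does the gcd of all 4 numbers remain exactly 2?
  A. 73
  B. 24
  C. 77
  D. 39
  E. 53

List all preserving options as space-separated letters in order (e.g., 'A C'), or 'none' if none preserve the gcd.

Answer: B

Derivation:
Old gcd = 2; gcd of others (without N[1]) = 2
New gcd for candidate v: gcd(2, v). Preserves old gcd iff gcd(2, v) = 2.
  Option A: v=73, gcd(2,73)=1 -> changes
  Option B: v=24, gcd(2,24)=2 -> preserves
  Option C: v=77, gcd(2,77)=1 -> changes
  Option D: v=39, gcd(2,39)=1 -> changes
  Option E: v=53, gcd(2,53)=1 -> changes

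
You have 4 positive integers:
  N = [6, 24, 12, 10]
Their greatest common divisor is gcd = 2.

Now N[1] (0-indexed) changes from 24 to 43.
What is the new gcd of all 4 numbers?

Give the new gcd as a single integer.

Numbers: [6, 24, 12, 10], gcd = 2
Change: index 1, 24 -> 43
gcd of the OTHER numbers (without index 1): gcd([6, 12, 10]) = 2
New gcd = gcd(g_others, new_val) = gcd(2, 43) = 1

Answer: 1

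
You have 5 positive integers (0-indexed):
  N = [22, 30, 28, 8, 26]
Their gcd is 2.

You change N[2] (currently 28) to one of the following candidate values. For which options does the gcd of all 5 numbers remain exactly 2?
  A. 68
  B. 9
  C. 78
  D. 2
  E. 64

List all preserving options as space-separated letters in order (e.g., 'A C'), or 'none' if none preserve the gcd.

Old gcd = 2; gcd of others (without N[2]) = 2
New gcd for candidate v: gcd(2, v). Preserves old gcd iff gcd(2, v) = 2.
  Option A: v=68, gcd(2,68)=2 -> preserves
  Option B: v=9, gcd(2,9)=1 -> changes
  Option C: v=78, gcd(2,78)=2 -> preserves
  Option D: v=2, gcd(2,2)=2 -> preserves
  Option E: v=64, gcd(2,64)=2 -> preserves

Answer: A C D E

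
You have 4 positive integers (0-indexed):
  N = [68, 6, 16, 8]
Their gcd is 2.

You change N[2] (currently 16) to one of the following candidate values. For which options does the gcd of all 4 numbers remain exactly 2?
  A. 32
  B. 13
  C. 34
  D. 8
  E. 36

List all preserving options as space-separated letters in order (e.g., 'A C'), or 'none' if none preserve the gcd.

Answer: A C D E

Derivation:
Old gcd = 2; gcd of others (without N[2]) = 2
New gcd for candidate v: gcd(2, v). Preserves old gcd iff gcd(2, v) = 2.
  Option A: v=32, gcd(2,32)=2 -> preserves
  Option B: v=13, gcd(2,13)=1 -> changes
  Option C: v=34, gcd(2,34)=2 -> preserves
  Option D: v=8, gcd(2,8)=2 -> preserves
  Option E: v=36, gcd(2,36)=2 -> preserves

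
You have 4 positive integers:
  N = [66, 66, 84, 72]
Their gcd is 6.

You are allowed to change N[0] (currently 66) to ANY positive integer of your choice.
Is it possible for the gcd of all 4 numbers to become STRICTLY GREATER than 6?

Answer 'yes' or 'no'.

Current gcd = 6
gcd of all OTHER numbers (without N[0]=66): gcd([66, 84, 72]) = 6
The new gcd after any change is gcd(6, new_value).
This can be at most 6.
Since 6 = old gcd 6, the gcd can only stay the same or decrease.

Answer: no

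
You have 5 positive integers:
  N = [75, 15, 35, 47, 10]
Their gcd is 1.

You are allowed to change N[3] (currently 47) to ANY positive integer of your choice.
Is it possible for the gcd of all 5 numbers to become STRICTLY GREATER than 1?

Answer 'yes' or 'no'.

Answer: yes

Derivation:
Current gcd = 1
gcd of all OTHER numbers (without N[3]=47): gcd([75, 15, 35, 10]) = 5
The new gcd after any change is gcd(5, new_value).
This can be at most 5.
Since 5 > old gcd 1, the gcd CAN increase (e.g., set N[3] = 5).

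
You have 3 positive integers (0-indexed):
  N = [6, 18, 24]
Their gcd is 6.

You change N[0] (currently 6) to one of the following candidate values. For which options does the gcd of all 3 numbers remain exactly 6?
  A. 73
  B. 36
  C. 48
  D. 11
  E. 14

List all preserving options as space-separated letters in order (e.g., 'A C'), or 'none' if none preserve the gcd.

Old gcd = 6; gcd of others (without N[0]) = 6
New gcd for candidate v: gcd(6, v). Preserves old gcd iff gcd(6, v) = 6.
  Option A: v=73, gcd(6,73)=1 -> changes
  Option B: v=36, gcd(6,36)=6 -> preserves
  Option C: v=48, gcd(6,48)=6 -> preserves
  Option D: v=11, gcd(6,11)=1 -> changes
  Option E: v=14, gcd(6,14)=2 -> changes

Answer: B C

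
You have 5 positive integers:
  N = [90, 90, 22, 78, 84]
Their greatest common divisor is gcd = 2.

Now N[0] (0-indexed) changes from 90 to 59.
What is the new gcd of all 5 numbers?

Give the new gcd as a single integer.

Answer: 1

Derivation:
Numbers: [90, 90, 22, 78, 84], gcd = 2
Change: index 0, 90 -> 59
gcd of the OTHER numbers (without index 0): gcd([90, 22, 78, 84]) = 2
New gcd = gcd(g_others, new_val) = gcd(2, 59) = 1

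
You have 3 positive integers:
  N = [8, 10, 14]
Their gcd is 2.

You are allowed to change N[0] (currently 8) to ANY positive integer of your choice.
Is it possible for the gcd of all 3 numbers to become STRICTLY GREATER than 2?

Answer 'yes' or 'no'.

Current gcd = 2
gcd of all OTHER numbers (without N[0]=8): gcd([10, 14]) = 2
The new gcd after any change is gcd(2, new_value).
This can be at most 2.
Since 2 = old gcd 2, the gcd can only stay the same or decrease.

Answer: no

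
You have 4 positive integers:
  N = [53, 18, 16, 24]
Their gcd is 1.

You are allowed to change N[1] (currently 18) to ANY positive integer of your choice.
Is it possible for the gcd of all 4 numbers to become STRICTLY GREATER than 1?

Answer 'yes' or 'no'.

Answer: no

Derivation:
Current gcd = 1
gcd of all OTHER numbers (without N[1]=18): gcd([53, 16, 24]) = 1
The new gcd after any change is gcd(1, new_value).
This can be at most 1.
Since 1 = old gcd 1, the gcd can only stay the same or decrease.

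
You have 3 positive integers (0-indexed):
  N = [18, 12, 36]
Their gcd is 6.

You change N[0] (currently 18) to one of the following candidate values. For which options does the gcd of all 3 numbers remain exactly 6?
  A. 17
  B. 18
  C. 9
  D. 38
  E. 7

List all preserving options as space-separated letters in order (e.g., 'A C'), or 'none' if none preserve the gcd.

Answer: B

Derivation:
Old gcd = 6; gcd of others (without N[0]) = 12
New gcd for candidate v: gcd(12, v). Preserves old gcd iff gcd(12, v) = 6.
  Option A: v=17, gcd(12,17)=1 -> changes
  Option B: v=18, gcd(12,18)=6 -> preserves
  Option C: v=9, gcd(12,9)=3 -> changes
  Option D: v=38, gcd(12,38)=2 -> changes
  Option E: v=7, gcd(12,7)=1 -> changes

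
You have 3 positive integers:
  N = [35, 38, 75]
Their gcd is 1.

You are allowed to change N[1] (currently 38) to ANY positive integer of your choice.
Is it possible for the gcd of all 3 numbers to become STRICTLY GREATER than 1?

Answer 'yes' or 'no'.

Current gcd = 1
gcd of all OTHER numbers (without N[1]=38): gcd([35, 75]) = 5
The new gcd after any change is gcd(5, new_value).
This can be at most 5.
Since 5 > old gcd 1, the gcd CAN increase (e.g., set N[1] = 5).

Answer: yes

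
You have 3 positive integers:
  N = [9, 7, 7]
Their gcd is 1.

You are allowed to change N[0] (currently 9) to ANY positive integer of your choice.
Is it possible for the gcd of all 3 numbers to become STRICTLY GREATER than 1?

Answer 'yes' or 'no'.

Current gcd = 1
gcd of all OTHER numbers (without N[0]=9): gcd([7, 7]) = 7
The new gcd after any change is gcd(7, new_value).
This can be at most 7.
Since 7 > old gcd 1, the gcd CAN increase (e.g., set N[0] = 7).

Answer: yes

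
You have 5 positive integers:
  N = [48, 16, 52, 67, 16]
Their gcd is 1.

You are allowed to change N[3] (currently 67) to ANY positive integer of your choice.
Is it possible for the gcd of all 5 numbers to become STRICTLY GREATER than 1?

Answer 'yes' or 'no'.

Answer: yes

Derivation:
Current gcd = 1
gcd of all OTHER numbers (without N[3]=67): gcd([48, 16, 52, 16]) = 4
The new gcd after any change is gcd(4, new_value).
This can be at most 4.
Since 4 > old gcd 1, the gcd CAN increase (e.g., set N[3] = 4).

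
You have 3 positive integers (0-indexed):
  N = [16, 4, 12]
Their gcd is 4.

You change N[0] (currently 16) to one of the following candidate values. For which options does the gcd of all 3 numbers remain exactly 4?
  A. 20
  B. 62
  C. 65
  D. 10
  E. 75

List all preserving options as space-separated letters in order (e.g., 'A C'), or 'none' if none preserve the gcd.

Answer: A

Derivation:
Old gcd = 4; gcd of others (without N[0]) = 4
New gcd for candidate v: gcd(4, v). Preserves old gcd iff gcd(4, v) = 4.
  Option A: v=20, gcd(4,20)=4 -> preserves
  Option B: v=62, gcd(4,62)=2 -> changes
  Option C: v=65, gcd(4,65)=1 -> changes
  Option D: v=10, gcd(4,10)=2 -> changes
  Option E: v=75, gcd(4,75)=1 -> changes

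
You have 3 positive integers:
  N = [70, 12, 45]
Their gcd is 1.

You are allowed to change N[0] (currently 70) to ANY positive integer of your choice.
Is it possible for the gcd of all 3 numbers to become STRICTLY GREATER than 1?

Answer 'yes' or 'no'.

Current gcd = 1
gcd of all OTHER numbers (without N[0]=70): gcd([12, 45]) = 3
The new gcd after any change is gcd(3, new_value).
This can be at most 3.
Since 3 > old gcd 1, the gcd CAN increase (e.g., set N[0] = 3).

Answer: yes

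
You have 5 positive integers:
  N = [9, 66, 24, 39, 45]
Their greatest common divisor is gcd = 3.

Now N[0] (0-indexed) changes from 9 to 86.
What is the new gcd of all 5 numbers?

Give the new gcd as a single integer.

Answer: 1

Derivation:
Numbers: [9, 66, 24, 39, 45], gcd = 3
Change: index 0, 9 -> 86
gcd of the OTHER numbers (without index 0): gcd([66, 24, 39, 45]) = 3
New gcd = gcd(g_others, new_val) = gcd(3, 86) = 1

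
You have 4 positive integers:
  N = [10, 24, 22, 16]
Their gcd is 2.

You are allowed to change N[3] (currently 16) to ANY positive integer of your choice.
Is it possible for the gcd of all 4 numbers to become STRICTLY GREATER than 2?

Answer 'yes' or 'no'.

Answer: no

Derivation:
Current gcd = 2
gcd of all OTHER numbers (without N[3]=16): gcd([10, 24, 22]) = 2
The new gcd after any change is gcd(2, new_value).
This can be at most 2.
Since 2 = old gcd 2, the gcd can only stay the same or decrease.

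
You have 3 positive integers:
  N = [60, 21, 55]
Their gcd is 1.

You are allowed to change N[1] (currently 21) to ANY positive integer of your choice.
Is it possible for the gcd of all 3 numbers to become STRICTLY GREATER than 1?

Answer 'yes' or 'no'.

Current gcd = 1
gcd of all OTHER numbers (without N[1]=21): gcd([60, 55]) = 5
The new gcd after any change is gcd(5, new_value).
This can be at most 5.
Since 5 > old gcd 1, the gcd CAN increase (e.g., set N[1] = 5).

Answer: yes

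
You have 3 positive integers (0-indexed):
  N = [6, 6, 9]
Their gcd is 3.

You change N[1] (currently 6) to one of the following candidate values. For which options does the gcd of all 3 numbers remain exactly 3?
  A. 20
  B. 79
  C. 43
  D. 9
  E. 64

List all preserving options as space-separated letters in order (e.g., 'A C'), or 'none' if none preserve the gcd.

Answer: D

Derivation:
Old gcd = 3; gcd of others (without N[1]) = 3
New gcd for candidate v: gcd(3, v). Preserves old gcd iff gcd(3, v) = 3.
  Option A: v=20, gcd(3,20)=1 -> changes
  Option B: v=79, gcd(3,79)=1 -> changes
  Option C: v=43, gcd(3,43)=1 -> changes
  Option D: v=9, gcd(3,9)=3 -> preserves
  Option E: v=64, gcd(3,64)=1 -> changes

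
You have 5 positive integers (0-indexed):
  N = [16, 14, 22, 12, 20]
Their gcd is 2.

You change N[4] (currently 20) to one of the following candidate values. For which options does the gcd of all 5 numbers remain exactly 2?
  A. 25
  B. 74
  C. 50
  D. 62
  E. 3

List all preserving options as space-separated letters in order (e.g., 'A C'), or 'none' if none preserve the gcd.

Answer: B C D

Derivation:
Old gcd = 2; gcd of others (without N[4]) = 2
New gcd for candidate v: gcd(2, v). Preserves old gcd iff gcd(2, v) = 2.
  Option A: v=25, gcd(2,25)=1 -> changes
  Option B: v=74, gcd(2,74)=2 -> preserves
  Option C: v=50, gcd(2,50)=2 -> preserves
  Option D: v=62, gcd(2,62)=2 -> preserves
  Option E: v=3, gcd(2,3)=1 -> changes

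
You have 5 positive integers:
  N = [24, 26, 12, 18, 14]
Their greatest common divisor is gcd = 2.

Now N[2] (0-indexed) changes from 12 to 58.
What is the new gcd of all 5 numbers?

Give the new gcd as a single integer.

Numbers: [24, 26, 12, 18, 14], gcd = 2
Change: index 2, 12 -> 58
gcd of the OTHER numbers (without index 2): gcd([24, 26, 18, 14]) = 2
New gcd = gcd(g_others, new_val) = gcd(2, 58) = 2

Answer: 2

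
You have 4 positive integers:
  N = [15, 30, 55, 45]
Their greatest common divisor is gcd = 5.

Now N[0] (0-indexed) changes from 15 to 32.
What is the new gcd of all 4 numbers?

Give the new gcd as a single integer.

Answer: 1

Derivation:
Numbers: [15, 30, 55, 45], gcd = 5
Change: index 0, 15 -> 32
gcd of the OTHER numbers (without index 0): gcd([30, 55, 45]) = 5
New gcd = gcd(g_others, new_val) = gcd(5, 32) = 1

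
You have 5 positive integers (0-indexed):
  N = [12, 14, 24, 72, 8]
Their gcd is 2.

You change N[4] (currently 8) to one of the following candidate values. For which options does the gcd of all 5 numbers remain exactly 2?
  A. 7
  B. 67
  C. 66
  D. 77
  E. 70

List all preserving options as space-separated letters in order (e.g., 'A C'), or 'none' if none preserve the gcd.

Answer: C E

Derivation:
Old gcd = 2; gcd of others (without N[4]) = 2
New gcd for candidate v: gcd(2, v). Preserves old gcd iff gcd(2, v) = 2.
  Option A: v=7, gcd(2,7)=1 -> changes
  Option B: v=67, gcd(2,67)=1 -> changes
  Option C: v=66, gcd(2,66)=2 -> preserves
  Option D: v=77, gcd(2,77)=1 -> changes
  Option E: v=70, gcd(2,70)=2 -> preserves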